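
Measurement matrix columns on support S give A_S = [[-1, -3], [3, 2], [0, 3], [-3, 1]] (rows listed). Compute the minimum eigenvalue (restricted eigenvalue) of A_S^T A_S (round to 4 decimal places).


A_S^T A_S = [[19, 6], [6, 23]].
trace = 42.
det = 401.
disc = trace^2 - 4*det = 1764 - 4*401 = 160.
sqrt(160) ≈ 12.649111.
lam_min = (42 - sqrt(160))/2 ≈ (42 - 12.649111)/2 = 14.6754445 ≈ 14.6754.

14.6754


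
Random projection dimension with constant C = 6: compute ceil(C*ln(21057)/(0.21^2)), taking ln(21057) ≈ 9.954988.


ln(21057) ≈ 9.954988.
eps^2 = 0.21^2 = 0.0441.
C*ln(N)/eps^2 ≈ 6*9.954988/0.0441 ≈ 1354.4201.
m = ceil(1354.4201) = 1355.

1355


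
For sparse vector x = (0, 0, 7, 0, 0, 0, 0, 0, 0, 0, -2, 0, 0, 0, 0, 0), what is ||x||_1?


Non-zero entries: [(2, 7), (10, -2)]
Absolute values: [7, 2]
||x||_1 = sum = 9.

9


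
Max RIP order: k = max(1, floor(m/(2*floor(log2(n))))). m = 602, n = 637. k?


floor(log2(637)) = 9.
2*9 = 18.
m/(2*floor(log2(n))) = 602/18 ≈ 33.4444.
floor = 33.
k = max(1, 33) = 33.

33


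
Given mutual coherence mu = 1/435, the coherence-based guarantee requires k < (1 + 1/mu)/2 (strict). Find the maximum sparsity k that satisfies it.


1/mu = 435.
1 + 1/mu = 436.
(1 + 1/mu)/2 = 218 is an integer and the inequality is strict, so k_max = 218 - 1 = 217.

217


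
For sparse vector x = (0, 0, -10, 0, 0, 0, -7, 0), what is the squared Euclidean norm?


Non-zero entries: [(2, -10), (6, -7)]
Squares: [100, 49]
||x||_2^2 = sum = 149.

149


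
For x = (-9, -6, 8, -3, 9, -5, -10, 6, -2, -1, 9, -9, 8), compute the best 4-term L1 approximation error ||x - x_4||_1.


Sorted |x_i| descending: [10, 9, 9, 9, 9, 8, 8, 6, 6, 5, 3, 2, 1]
Keep top 4: [10, 9, 9, 9]
Tail entries: [9, 8, 8, 6, 6, 5, 3, 2, 1]
L1 error = sum of tail = 48.

48


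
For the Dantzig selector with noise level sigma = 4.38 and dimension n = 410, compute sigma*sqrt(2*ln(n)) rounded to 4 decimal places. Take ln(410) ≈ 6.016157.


ln(410) ≈ 6.016157.
2*ln(n) ≈ 12.032314.
sqrt(2*ln(n)) ≈ sqrt(12.032314) ≈ 3.468763.
threshold ≈ 4.38*3.468763 = 15.19318194 ≈ 15.1932.

15.1932


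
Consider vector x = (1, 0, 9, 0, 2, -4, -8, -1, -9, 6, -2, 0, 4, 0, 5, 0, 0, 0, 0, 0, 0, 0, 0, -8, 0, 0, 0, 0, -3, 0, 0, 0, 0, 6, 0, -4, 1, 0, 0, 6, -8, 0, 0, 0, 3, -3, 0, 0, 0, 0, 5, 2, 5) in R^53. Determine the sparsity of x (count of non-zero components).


Non-zero positions: [0, 2, 4, 5, 6, 7, 8, 9, 10, 12, 14, 23, 28, 33, 35, 36, 39, 40, 44, 45, 50, 51, 52].
Sparsity = 23.

23


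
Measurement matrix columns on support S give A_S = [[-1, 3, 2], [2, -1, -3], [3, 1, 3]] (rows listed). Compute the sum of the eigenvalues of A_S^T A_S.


Sum of eigenvalues of A_S^T A_S = trace(A_S^T A_S) = sum of squared column norms of A_S.
A_S^T A_S diagonal: [14, 11, 22].
trace = 14 + 11 + 22 = 47.

47


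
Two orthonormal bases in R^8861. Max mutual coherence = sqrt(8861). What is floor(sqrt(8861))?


94^2 = 8836 <= 8861 < 9025 = 95^2, so 94 <= sqrt(8861) < 95.
floor(sqrt(8861)) = 94.

94


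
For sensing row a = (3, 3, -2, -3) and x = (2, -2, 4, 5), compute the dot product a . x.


Non-zero terms: ['3*2', '3*-2', '-2*4', '-3*5']
Products: [6, -6, -8, -15]
y = sum = -23.

-23


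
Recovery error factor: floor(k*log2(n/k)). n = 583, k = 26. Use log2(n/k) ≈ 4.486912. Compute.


log2(n/k) = log2(583/26) ≈ 4.486912.
k*log2(n/k) ≈ 26*4.486912 = 116.659712.
floor(116.659712) = 116.

116


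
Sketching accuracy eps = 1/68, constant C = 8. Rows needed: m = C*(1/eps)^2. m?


1/eps = 68.
(1/eps)^2 = 4624.
m = 8*4624 = 36992.

36992


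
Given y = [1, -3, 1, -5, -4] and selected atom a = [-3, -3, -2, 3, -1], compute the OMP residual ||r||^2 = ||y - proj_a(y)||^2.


a^T a = 32.
a^T y = -7.
coeff = -7/32 = -7/32.
||r||^2 = 1615/32.

1615/32


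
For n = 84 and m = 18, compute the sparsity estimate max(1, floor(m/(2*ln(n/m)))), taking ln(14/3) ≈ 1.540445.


n/m = 84/18 = 14/3.
ln(n/m) ≈ 1.540445.
2*ln(n/m) ≈ 3.08089.
m/(2*ln(n/m)) ≈ 18/3.08089 ≈ 5.8425.
floor = 5.
k_max = max(1, 5) = 5.

5


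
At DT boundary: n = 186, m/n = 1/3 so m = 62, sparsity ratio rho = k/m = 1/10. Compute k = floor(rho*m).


m = 1/3*186 = 62.
rho = 1/10.
rho*m = 1/10*62 = 6.2.
k = floor(6.2) = 6.

6


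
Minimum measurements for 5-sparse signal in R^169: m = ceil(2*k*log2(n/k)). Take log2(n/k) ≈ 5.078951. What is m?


log2(n/k) = log2(169/5) ≈ 5.078951.
2*k*log2(n/k) ≈ 2*5*5.078951 = 50.78951.
m = ceil(50.78951) = 51.

51


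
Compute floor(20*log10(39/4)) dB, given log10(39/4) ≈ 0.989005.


||x||/||e|| = 39/4.
log10(39/4) ≈ 0.989005.
20*log10(||x||/||e||) ≈ 20*0.989005 = 19.7801.
floor(19.7801) = 19.

19


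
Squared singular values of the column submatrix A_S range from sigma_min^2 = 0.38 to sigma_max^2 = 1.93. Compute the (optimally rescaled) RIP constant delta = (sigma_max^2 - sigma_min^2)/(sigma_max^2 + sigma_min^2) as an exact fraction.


lambda_max - lambda_min = 1.93 - 0.38 = 1.55.
lambda_max + lambda_min = 1.93 + 0.38 = 2.31.
delta = 1.55/2.31 = 155/231.

155/231


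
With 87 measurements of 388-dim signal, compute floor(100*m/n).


100*m/n = 100*87/388 ≈ 22.4227.
floor = 22.

22


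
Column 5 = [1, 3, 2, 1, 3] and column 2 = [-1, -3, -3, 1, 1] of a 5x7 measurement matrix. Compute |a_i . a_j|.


Inner product: 1*-1 + 3*-3 + 2*-3 + 1*1 + 3*1
Products: [-1, -9, -6, 1, 3]
Sum = -12.
|dot| = 12.

12


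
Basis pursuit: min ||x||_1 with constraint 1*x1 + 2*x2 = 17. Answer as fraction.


Axis intercepts:
  x1 = 17, x2 = 0: L1 = 17
  x1 = 0, x2 = 17/2: L1 = 17/2
x* = (0, 17/2)
||x*||_1 = 17/2.

17/2


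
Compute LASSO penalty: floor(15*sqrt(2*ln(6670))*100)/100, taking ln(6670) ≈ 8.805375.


ln(6670) ≈ 8.805375.
2*ln(n) ≈ 17.61075.
sqrt(2*ln(n)) ≈ sqrt(17.61075) ≈ 4.196516.
lambda ≈ 15*4.196516 = 62.94774.
floor(lambda*100)/100 = 62.94.

62.94


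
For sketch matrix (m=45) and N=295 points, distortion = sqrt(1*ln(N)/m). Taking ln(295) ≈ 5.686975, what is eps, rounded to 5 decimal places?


ln(295) ≈ 5.686975.
1*ln(N)/m ≈ 1*5.686975/45 ≈ 0.12637722.
eps = sqrt(0.12637722) ≈ 0.3554957 ≈ 0.35550.

0.35550


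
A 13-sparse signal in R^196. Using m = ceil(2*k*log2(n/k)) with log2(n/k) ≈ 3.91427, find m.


log2(n/k) = log2(196/13) ≈ 3.91427.
2*k*log2(n/k) ≈ 2*13*3.91427 = 101.77102.
m = ceil(101.77102) = 102.

102


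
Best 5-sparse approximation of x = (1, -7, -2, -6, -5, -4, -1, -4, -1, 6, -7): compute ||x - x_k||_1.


Sorted |x_i| descending: [7, 7, 6, 6, 5, 4, 4, 2, 1, 1, 1]
Keep top 5: [7, 7, 6, 6, 5]
Tail entries: [4, 4, 2, 1, 1, 1]
L1 error = sum of tail = 13.

13


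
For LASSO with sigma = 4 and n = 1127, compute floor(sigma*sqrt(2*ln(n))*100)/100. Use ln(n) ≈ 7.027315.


ln(1127) ≈ 7.027315.
2*ln(n) ≈ 14.05463.
sqrt(2*ln(n)) ≈ sqrt(14.05463) ≈ 3.748951.
lambda ≈ 4*3.748951 = 14.995804.
floor(lambda*100)/100 = 14.99.

14.99


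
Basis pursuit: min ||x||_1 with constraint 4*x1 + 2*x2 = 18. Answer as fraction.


Axis intercepts:
  x1 = 9/2, x2 = 0: L1 = 9/2
  x1 = 0, x2 = 9: L1 = 9
x* = (9/2, 0)
||x*||_1 = 9/2.

9/2


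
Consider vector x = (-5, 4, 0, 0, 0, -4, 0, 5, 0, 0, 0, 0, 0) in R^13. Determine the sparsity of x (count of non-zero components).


Non-zero positions: [0, 1, 5, 7].
Sparsity = 4.

4


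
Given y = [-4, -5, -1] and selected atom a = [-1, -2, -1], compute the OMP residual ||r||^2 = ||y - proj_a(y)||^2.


a^T a = 6.
a^T y = 15.
coeff = 15/6 = 5/2.
||r||^2 = 9/2.

9/2


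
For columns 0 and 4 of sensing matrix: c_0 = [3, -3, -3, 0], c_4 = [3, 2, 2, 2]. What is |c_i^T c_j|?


Inner product: 3*3 + -3*2 + -3*2 + 0*2
Products: [9, -6, -6, 0]
Sum = -3.
|dot| = 3.

3


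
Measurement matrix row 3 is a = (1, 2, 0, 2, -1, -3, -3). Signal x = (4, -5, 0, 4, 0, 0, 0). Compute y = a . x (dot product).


Non-zero terms: ['1*4', '2*-5', '2*4']
Products: [4, -10, 8]
y = sum = 2.

2


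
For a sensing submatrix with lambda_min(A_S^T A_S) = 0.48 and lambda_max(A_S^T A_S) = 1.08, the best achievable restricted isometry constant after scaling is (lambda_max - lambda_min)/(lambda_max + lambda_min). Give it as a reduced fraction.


lambda_max - lambda_min = 1.08 - 0.48 = 0.60.
lambda_max + lambda_min = 1.08 + 0.48 = 1.56.
delta = 0.60/1.56 = 60/156 = 5/13.

5/13


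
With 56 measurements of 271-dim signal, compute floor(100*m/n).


100*m/n = 100*56/271 ≈ 20.6642.
floor = 20.

20


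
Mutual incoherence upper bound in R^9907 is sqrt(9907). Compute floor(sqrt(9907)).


99^2 = 9801 <= 9907 < 10000 = 100^2, so 99 <= sqrt(9907) < 100.
floor(sqrt(9907)) = 99.

99


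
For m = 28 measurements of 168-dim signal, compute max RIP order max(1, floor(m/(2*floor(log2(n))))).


floor(log2(168)) = 7.
2*7 = 14.
m/(2*floor(log2(n))) = 28/14 ≈ 2.0.
floor = 2.
k = max(1, 2) = 2.

2


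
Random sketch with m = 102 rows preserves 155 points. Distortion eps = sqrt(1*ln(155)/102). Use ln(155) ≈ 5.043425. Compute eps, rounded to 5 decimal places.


ln(155) ≈ 5.043425.
1*ln(N)/m ≈ 1*5.043425/102 ≈ 0.04944534.
eps = sqrt(0.04944534) ≈ 0.2223631 ≈ 0.22236.

0.22236


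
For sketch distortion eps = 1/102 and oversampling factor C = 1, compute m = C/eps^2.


1/eps = 102.
(1/eps)^2 = 10404.
m = 1*10404 = 10404.

10404


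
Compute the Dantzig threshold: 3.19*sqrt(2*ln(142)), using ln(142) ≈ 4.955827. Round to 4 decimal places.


ln(142) ≈ 4.955827.
2*ln(n) ≈ 9.911654.
sqrt(2*ln(n)) ≈ sqrt(9.911654) ≈ 3.148278.
threshold ≈ 3.19*3.148278 = 10.04300682 ≈ 10.0430.

10.0430


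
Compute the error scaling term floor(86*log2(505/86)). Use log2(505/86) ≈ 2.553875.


log2(n/k) = log2(505/86) ≈ 2.553875.
k*log2(n/k) ≈ 86*2.553875 = 219.63325.
floor(219.63325) = 219.

219


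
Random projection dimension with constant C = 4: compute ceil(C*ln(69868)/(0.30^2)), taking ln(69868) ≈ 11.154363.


ln(69868) ≈ 11.154363.
eps^2 = 0.30^2 = 0.09.
C*ln(N)/eps^2 ≈ 4*11.154363/0.09 ≈ 495.7495.
m = ceil(495.7495) = 496.

496


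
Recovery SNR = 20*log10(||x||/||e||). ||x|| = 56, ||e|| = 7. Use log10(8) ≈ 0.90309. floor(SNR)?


||x||/||e|| = 56/7 = 8.
log10(8) ≈ 0.90309.
20*log10(||x||/||e||) ≈ 20*0.90309 = 18.0618.
floor(18.0618) = 18.

18


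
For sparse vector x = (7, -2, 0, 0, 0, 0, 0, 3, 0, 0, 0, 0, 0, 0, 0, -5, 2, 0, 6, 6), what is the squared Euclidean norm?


Non-zero entries: [(0, 7), (1, -2), (7, 3), (15, -5), (16, 2), (18, 6), (19, 6)]
Squares: [49, 4, 9, 25, 4, 36, 36]
||x||_2^2 = sum = 163.

163


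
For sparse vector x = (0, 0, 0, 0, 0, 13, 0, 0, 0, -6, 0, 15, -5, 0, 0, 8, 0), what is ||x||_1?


Non-zero entries: [(5, 13), (9, -6), (11, 15), (12, -5), (15, 8)]
Absolute values: [13, 6, 15, 5, 8]
||x||_1 = sum = 47.

47


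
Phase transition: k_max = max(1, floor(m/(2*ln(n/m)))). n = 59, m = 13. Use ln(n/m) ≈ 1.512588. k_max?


n/m = 59/13.
ln(n/m) ≈ 1.512588.
2*ln(n/m) ≈ 3.025176.
m/(2*ln(n/m)) ≈ 13/3.025176 ≈ 4.2973.
floor = 4.
k_max = max(1, 4) = 4.

4


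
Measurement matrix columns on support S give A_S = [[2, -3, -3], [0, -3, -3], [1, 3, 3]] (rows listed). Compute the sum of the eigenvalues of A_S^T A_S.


Sum of eigenvalues of A_S^T A_S = trace(A_S^T A_S) = sum of squared column norms of A_S.
A_S^T A_S diagonal: [5, 27, 27].
trace = 5 + 27 + 27 = 59.

59


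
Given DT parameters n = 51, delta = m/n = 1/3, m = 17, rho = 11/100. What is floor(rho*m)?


m = 1/3*51 = 17.
rho = 11/100.
rho*m = 11/100*17 = 1.87.
k = floor(1.87) = 1.

1


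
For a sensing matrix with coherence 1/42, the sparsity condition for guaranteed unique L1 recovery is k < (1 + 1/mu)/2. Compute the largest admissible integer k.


1/mu = 42.
1 + 1/mu = 43.
(1 + 1/mu)/2 = 21.5 is not an integer, so k_max = floor(21.5) = 21.

21


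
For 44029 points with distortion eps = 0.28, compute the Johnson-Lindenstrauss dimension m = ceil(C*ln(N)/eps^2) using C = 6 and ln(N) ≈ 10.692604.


ln(44029) ≈ 10.692604.
eps^2 = 0.28^2 = 0.0784.
C*ln(N)/eps^2 ≈ 6*10.692604/0.0784 ≈ 818.3115.
m = ceil(818.3115) = 819.

819


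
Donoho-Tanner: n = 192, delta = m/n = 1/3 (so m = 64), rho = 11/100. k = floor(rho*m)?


m = 1/3*192 = 64.
rho = 11/100.
rho*m = 11/100*64 = 7.04.
k = floor(7.04) = 7.

7


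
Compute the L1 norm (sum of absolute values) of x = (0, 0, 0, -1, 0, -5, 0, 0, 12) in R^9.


Non-zero entries: [(3, -1), (5, -5), (8, 12)]
Absolute values: [1, 5, 12]
||x||_1 = sum = 18.

18


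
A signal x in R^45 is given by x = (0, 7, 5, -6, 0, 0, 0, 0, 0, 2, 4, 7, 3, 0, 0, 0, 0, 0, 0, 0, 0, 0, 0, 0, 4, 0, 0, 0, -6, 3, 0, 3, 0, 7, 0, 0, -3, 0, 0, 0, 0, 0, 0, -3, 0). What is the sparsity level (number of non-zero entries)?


Non-zero positions: [1, 2, 3, 9, 10, 11, 12, 24, 28, 29, 31, 33, 36, 43].
Sparsity = 14.

14


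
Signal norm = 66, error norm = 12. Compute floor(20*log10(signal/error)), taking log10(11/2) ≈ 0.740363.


||x||/||e|| = 66/12 = 11/2.
log10(11/2) ≈ 0.740363.
20*log10(||x||/||e||) ≈ 20*0.740363 = 14.80726.
floor(14.80726) = 14.

14


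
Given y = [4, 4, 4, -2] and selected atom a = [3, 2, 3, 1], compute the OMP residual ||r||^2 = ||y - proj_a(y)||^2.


a^T a = 23.
a^T y = 30.
coeff = 30/23 = 30/23.
||r||^2 = 296/23.

296/23


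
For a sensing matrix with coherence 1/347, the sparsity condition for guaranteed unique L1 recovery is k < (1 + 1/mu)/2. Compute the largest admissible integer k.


1/mu = 347.
1 + 1/mu = 348.
(1 + 1/mu)/2 = 174 is an integer and the inequality is strict, so k_max = 174 - 1 = 173.

173


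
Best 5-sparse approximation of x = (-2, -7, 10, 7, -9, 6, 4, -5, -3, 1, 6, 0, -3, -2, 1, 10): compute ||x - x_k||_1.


Sorted |x_i| descending: [10, 10, 9, 7, 7, 6, 6, 5, 4, 3, 3, 2, 2, 1, 1, 0]
Keep top 5: [10, 10, 9, 7, 7]
Tail entries: [6, 6, 5, 4, 3, 3, 2, 2, 1, 1, 0]
L1 error = sum of tail = 33.

33


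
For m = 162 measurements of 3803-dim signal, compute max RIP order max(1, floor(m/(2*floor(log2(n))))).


floor(log2(3803)) = 11.
2*11 = 22.
m/(2*floor(log2(n))) = 162/22 ≈ 7.3636.
floor = 7.
k = max(1, 7) = 7.

7


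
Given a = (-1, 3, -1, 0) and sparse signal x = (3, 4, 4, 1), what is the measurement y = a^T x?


Non-zero terms: ['-1*3', '3*4', '-1*4', '0*1']
Products: [-3, 12, -4, 0]
y = sum = 5.

5


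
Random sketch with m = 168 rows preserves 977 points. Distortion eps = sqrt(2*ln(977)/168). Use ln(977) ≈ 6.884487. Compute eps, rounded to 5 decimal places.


ln(977) ≈ 6.884487.
2*ln(N)/m ≈ 2*6.884487/168 ≈ 0.08195818.
eps = sqrt(0.08195818) ≈ 0.2862834 ≈ 0.28628.

0.28628


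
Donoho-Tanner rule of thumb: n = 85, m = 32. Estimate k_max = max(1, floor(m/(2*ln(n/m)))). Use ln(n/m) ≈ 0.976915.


n/m = 85/32.
ln(n/m) ≈ 0.976915.
2*ln(n/m) ≈ 1.95383.
m/(2*ln(n/m)) ≈ 32/1.95383 ≈ 16.3781.
floor = 16.
k_max = max(1, 16) = 16.

16


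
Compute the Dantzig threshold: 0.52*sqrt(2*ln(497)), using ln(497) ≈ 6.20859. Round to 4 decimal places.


ln(497) ≈ 6.20859.
2*ln(n) ≈ 12.41718.
sqrt(2*ln(n)) ≈ sqrt(12.41718) ≈ 3.523802.
threshold ≈ 0.52*3.523802 = 1.83237704 ≈ 1.8324.

1.8324


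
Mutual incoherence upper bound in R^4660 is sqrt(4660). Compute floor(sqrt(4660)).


68^2 = 4624 <= 4660 < 4761 = 69^2, so 68 <= sqrt(4660) < 69.
floor(sqrt(4660)) = 68.

68


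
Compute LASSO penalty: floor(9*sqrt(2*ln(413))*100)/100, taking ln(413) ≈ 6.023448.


ln(413) ≈ 6.023448.
2*ln(n) ≈ 12.046896.
sqrt(2*ln(n)) ≈ sqrt(12.046896) ≈ 3.470864.
lambda ≈ 9*3.470864 = 31.237776.
floor(lambda*100)/100 = 31.23.

31.23


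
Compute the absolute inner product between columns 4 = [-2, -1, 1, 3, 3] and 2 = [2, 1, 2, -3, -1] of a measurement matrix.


Inner product: -2*2 + -1*1 + 1*2 + 3*-3 + 3*-1
Products: [-4, -1, 2, -9, -3]
Sum = -15.
|dot| = 15.

15


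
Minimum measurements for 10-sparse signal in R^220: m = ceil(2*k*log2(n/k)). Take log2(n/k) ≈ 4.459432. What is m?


log2(n/k) = log2(220/10) ≈ 4.459432.
2*k*log2(n/k) ≈ 2*10*4.459432 = 89.18864.
m = ceil(89.18864) = 90.

90


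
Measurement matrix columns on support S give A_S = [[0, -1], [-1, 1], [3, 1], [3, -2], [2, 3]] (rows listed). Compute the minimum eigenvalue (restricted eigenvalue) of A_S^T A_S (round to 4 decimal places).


A_S^T A_S = [[23, 2], [2, 16]].
trace = 39.
det = 364.
disc = trace^2 - 4*det = 1521 - 4*364 = 65.
sqrt(65) ≈ 8.062258.
lam_min = (39 - sqrt(65))/2 ≈ (39 - 8.062258)/2 = 15.468871 ≈ 15.4689.

15.4689


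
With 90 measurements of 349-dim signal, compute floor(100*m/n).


100*m/n = 100*90/349 ≈ 25.788.
floor = 25.

25


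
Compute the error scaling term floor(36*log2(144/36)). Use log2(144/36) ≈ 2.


log2(n/k) = log2(144/36) ≈ 2.
k*log2(n/k) ≈ 36*2 = 72.
floor(72) = 72.

72


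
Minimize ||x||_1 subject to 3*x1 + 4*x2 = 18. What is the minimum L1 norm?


Axis intercepts:
  x1 = 6, x2 = 0: L1 = 6
  x1 = 0, x2 = 9/2: L1 = 9/2
x* = (0, 9/2)
||x*||_1 = 9/2.

9/2


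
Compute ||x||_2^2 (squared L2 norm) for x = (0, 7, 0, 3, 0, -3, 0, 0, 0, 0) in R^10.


Non-zero entries: [(1, 7), (3, 3), (5, -3)]
Squares: [49, 9, 9]
||x||_2^2 = sum = 67.

67


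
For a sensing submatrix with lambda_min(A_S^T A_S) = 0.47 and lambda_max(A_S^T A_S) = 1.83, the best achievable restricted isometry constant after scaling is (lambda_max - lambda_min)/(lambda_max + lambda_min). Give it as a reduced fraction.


lambda_max - lambda_min = 1.83 - 0.47 = 1.36.
lambda_max + lambda_min = 1.83 + 0.47 = 2.30.
delta = 1.36/2.30 = 136/230 = 68/115.

68/115


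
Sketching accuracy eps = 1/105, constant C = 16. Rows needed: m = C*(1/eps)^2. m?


1/eps = 105.
(1/eps)^2 = 11025.
m = 16*11025 = 176400.

176400


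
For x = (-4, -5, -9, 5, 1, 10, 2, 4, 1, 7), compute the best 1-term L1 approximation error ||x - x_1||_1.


Sorted |x_i| descending: [10, 9, 7, 5, 5, 4, 4, 2, 1, 1]
Keep top 1: [10]
Tail entries: [9, 7, 5, 5, 4, 4, 2, 1, 1]
L1 error = sum of tail = 38.

38


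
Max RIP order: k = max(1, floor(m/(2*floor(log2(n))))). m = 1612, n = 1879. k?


floor(log2(1879)) = 10.
2*10 = 20.
m/(2*floor(log2(n))) = 1612/20 ≈ 80.6.
floor = 80.
k = max(1, 80) = 80.

80


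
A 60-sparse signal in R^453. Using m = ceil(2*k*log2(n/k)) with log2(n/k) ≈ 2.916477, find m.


log2(n/k) = log2(453/60) ≈ 2.916477.
2*k*log2(n/k) ≈ 2*60*2.916477 = 349.97724.
m = ceil(349.97724) = 350.

350


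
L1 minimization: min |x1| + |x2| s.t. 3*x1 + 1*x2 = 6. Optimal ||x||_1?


Axis intercepts:
  x1 = 2, x2 = 0: L1 = 2
  x1 = 0, x2 = 6: L1 = 6
x* = (2, 0)
||x*||_1 = 2.

2


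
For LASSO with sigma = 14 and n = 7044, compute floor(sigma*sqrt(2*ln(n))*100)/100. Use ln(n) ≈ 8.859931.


ln(7044) ≈ 8.859931.
2*ln(n) ≈ 17.719862.
sqrt(2*ln(n)) ≈ sqrt(17.719862) ≈ 4.209497.
lambda ≈ 14*4.209497 = 58.932958.
floor(lambda*100)/100 = 58.93.

58.93


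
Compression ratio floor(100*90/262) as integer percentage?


100*m/n = 100*90/262 ≈ 34.3511.
floor = 34.

34


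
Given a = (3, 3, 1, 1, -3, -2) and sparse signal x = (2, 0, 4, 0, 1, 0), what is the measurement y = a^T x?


Non-zero terms: ['3*2', '1*4', '-3*1']
Products: [6, 4, -3]
y = sum = 7.

7


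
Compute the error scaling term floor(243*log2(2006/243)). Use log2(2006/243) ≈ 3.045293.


log2(n/k) = log2(2006/243) ≈ 3.045293.
k*log2(n/k) ≈ 243*3.045293 = 740.006199.
floor(740.006199) = 740.

740


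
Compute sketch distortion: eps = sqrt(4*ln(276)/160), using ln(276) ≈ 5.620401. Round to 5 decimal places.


ln(276) ≈ 5.620401.
4*ln(N)/m ≈ 4*5.620401/160 ≈ 0.14051003.
eps = sqrt(0.14051003) ≈ 0.3748467 ≈ 0.37485.

0.37485


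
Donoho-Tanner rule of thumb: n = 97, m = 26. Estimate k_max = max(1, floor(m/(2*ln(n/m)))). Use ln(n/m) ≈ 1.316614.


n/m = 97/26.
ln(n/m) ≈ 1.316614.
2*ln(n/m) ≈ 2.633228.
m/(2*ln(n/m)) ≈ 26/2.633228 ≈ 9.8738.
floor = 9.
k_max = max(1, 9) = 9.

9


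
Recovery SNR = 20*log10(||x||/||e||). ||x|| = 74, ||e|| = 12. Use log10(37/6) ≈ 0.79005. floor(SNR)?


||x||/||e|| = 74/12 = 37/6.
log10(37/6) ≈ 0.79005.
20*log10(||x||/||e||) ≈ 20*0.79005 = 15.801.
floor(15.801) = 15.

15


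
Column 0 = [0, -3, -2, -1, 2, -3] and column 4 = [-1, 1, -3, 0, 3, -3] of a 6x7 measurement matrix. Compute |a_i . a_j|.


Inner product: 0*-1 + -3*1 + -2*-3 + -1*0 + 2*3 + -3*-3
Products: [0, -3, 6, 0, 6, 9]
Sum = 18.
|dot| = 18.

18


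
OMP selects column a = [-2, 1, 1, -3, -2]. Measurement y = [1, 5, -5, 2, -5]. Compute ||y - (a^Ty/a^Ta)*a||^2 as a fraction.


a^T a = 19.
a^T y = 2.
coeff = 2/19 = 2/19.
||r||^2 = 1516/19.

1516/19


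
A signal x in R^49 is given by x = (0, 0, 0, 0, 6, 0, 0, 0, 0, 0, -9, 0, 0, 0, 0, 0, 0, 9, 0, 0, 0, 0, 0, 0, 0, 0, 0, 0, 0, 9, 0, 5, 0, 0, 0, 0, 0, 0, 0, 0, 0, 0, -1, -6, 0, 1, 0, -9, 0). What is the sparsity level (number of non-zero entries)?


Non-zero positions: [4, 10, 17, 29, 31, 42, 43, 45, 47].
Sparsity = 9.

9


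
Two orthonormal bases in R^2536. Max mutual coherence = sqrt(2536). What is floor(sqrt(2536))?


50^2 = 2500 <= 2536 < 2601 = 51^2, so 50 <= sqrt(2536) < 51.
floor(sqrt(2536)) = 50.

50


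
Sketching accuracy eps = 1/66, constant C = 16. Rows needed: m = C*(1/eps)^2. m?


1/eps = 66.
(1/eps)^2 = 4356.
m = 16*4356 = 69696.

69696


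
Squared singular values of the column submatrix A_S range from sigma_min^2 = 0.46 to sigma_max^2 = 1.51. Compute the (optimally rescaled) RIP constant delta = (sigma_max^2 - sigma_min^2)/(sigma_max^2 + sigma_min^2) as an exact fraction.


lambda_max - lambda_min = 1.51 - 0.46 = 1.05.
lambda_max + lambda_min = 1.51 + 0.46 = 1.97.
delta = 1.05/1.97 = 105/197.

105/197


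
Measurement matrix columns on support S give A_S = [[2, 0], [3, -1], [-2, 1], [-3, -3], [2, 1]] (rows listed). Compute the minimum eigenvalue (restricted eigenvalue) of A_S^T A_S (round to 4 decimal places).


A_S^T A_S = [[30, 6], [6, 12]].
trace = 42.
det = 324.
disc = trace^2 - 4*det = 1764 - 4*324 = 468.
sqrt(468) ≈ 21.633308.
lam_min = (42 - sqrt(468))/2 ≈ (42 - 21.633308)/2 = 10.183346 ≈ 10.1833.

10.1833


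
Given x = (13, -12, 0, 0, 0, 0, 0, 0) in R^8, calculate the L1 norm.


Non-zero entries: [(0, 13), (1, -12)]
Absolute values: [13, 12]
||x||_1 = sum = 25.

25


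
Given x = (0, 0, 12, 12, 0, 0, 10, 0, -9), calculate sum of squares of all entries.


Non-zero entries: [(2, 12), (3, 12), (6, 10), (8, -9)]
Squares: [144, 144, 100, 81]
||x||_2^2 = sum = 469.

469


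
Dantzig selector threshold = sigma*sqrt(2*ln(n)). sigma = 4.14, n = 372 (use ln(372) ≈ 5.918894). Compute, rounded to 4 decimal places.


ln(372) ≈ 5.918894.
2*ln(n) ≈ 11.837788.
sqrt(2*ln(n)) ≈ sqrt(11.837788) ≈ 3.440609.
threshold ≈ 4.14*3.440609 = 14.24412126 ≈ 14.2441.

14.2441


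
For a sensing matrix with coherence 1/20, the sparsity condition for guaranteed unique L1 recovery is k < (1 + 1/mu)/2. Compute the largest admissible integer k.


1/mu = 20.
1 + 1/mu = 21.
(1 + 1/mu)/2 = 10.5 is not an integer, so k_max = floor(10.5) = 10.

10


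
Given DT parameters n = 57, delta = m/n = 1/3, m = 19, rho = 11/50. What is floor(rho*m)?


m = 1/3*57 = 19.
rho = 11/50.
rho*m = 11/50*19 = 4.18.
k = floor(4.18) = 4.

4


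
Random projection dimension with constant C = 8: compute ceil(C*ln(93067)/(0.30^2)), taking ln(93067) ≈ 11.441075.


ln(93067) ≈ 11.441075.
eps^2 = 0.30^2 = 0.09.
C*ln(N)/eps^2 ≈ 8*11.441075/0.09 ≈ 1016.9844.
m = ceil(1016.9844) = 1017.

1017


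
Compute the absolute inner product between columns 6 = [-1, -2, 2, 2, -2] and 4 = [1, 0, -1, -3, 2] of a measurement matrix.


Inner product: -1*1 + -2*0 + 2*-1 + 2*-3 + -2*2
Products: [-1, 0, -2, -6, -4]
Sum = -13.
|dot| = 13.

13


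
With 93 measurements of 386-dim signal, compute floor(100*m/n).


100*m/n = 100*93/386 ≈ 24.0933.
floor = 24.

24


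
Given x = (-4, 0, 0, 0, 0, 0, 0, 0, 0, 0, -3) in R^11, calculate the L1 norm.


Non-zero entries: [(0, -4), (10, -3)]
Absolute values: [4, 3]
||x||_1 = sum = 7.

7


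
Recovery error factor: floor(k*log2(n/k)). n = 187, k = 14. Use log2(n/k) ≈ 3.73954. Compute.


log2(n/k) = log2(187/14) ≈ 3.73954.
k*log2(n/k) ≈ 14*3.73954 = 52.35356.
floor(52.35356) = 52.

52


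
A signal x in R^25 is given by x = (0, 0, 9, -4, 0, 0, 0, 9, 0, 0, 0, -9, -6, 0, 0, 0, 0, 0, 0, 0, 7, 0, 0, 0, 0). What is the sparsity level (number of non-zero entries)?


Non-zero positions: [2, 3, 7, 11, 12, 20].
Sparsity = 6.

6


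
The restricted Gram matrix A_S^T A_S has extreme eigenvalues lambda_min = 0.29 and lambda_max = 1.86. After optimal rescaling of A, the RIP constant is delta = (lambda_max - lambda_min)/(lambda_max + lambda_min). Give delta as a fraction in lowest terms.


lambda_max - lambda_min = 1.86 - 0.29 = 1.57.
lambda_max + lambda_min = 1.86 + 0.29 = 2.15.
delta = 1.57/2.15 = 157/215.

157/215


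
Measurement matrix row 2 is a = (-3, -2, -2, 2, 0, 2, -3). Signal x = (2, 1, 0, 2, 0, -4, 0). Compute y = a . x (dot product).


Non-zero terms: ['-3*2', '-2*1', '2*2', '2*-4']
Products: [-6, -2, 4, -8]
y = sum = -12.

-12


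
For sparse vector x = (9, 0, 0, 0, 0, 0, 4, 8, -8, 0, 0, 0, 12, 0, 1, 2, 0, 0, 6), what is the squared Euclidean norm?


Non-zero entries: [(0, 9), (6, 4), (7, 8), (8, -8), (12, 12), (14, 1), (15, 2), (18, 6)]
Squares: [81, 16, 64, 64, 144, 1, 4, 36]
||x||_2^2 = sum = 410.

410


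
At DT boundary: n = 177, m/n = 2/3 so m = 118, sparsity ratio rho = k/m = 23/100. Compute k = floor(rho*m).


m = 2/3*177 = 118.
rho = 23/100.
rho*m = 23/100*118 = 27.14.
k = floor(27.14) = 27.

27


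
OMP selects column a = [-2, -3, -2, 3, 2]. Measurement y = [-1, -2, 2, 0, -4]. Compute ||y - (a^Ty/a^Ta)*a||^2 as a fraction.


a^T a = 30.
a^T y = -4.
coeff = -4/30 = -2/15.
||r||^2 = 367/15.

367/15


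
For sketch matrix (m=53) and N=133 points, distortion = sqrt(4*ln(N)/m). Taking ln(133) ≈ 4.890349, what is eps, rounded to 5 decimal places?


ln(133) ≈ 4.890349.
4*ln(N)/m ≈ 4*4.890349/53 ≈ 0.36908294.
eps = sqrt(0.36908294) ≈ 0.607522 ≈ 0.60752.

0.60752


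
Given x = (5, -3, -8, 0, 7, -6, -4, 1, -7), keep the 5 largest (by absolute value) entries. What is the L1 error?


Sorted |x_i| descending: [8, 7, 7, 6, 5, 4, 3, 1, 0]
Keep top 5: [8, 7, 7, 6, 5]
Tail entries: [4, 3, 1, 0]
L1 error = sum of tail = 8.

8


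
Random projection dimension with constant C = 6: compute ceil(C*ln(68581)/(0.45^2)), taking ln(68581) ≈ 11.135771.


ln(68581) ≈ 11.135771.
eps^2 = 0.45^2 = 0.2025.
C*ln(N)/eps^2 ≈ 6*11.135771/0.2025 ≈ 329.9488.
m = ceil(329.9488) = 330.

330


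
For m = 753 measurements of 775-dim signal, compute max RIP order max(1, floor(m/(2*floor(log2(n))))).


floor(log2(775)) = 9.
2*9 = 18.
m/(2*floor(log2(n))) = 753/18 ≈ 41.8333.
floor = 41.
k = max(1, 41) = 41.

41


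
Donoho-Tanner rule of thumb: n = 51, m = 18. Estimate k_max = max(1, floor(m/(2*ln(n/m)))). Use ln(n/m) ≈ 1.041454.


n/m = 51/18 = 17/6.
ln(n/m) ≈ 1.041454.
2*ln(n/m) ≈ 2.082908.
m/(2*ln(n/m)) ≈ 18/2.082908 ≈ 8.6418.
floor = 8.
k_max = max(1, 8) = 8.

8


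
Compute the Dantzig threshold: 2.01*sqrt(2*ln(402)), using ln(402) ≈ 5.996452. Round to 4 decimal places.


ln(402) ≈ 5.996452.
2*ln(n) ≈ 11.992904.
sqrt(2*ln(n)) ≈ sqrt(11.992904) ≈ 3.463077.
threshold ≈ 2.01*3.463077 = 6.96078477 ≈ 6.9608.

6.9608


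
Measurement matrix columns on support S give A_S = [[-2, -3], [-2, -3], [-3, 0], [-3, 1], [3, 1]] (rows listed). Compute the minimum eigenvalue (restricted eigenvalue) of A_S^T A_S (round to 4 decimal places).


A_S^T A_S = [[35, 12], [12, 20]].
trace = 55.
det = 556.
disc = trace^2 - 4*det = 3025 - 4*556 = 801.
sqrt(801) ≈ 28.301943.
lam_min = (55 - sqrt(801))/2 ≈ (55 - 28.301943)/2 = 13.3490285 ≈ 13.3490.

13.3490


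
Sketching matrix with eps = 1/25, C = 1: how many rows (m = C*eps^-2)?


1/eps = 25.
(1/eps)^2 = 625.
m = 1*625 = 625.

625


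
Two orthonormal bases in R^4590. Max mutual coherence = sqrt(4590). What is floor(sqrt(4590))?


67^2 = 4489 <= 4590 < 4624 = 68^2, so 67 <= sqrt(4590) < 68.
floor(sqrt(4590)) = 67.

67


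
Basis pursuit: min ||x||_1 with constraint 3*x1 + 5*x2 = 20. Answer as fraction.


Axis intercepts:
  x1 = 20/3, x2 = 0: L1 = 20/3
  x1 = 0, x2 = 4: L1 = 4
x* = (0, 4)
||x*||_1 = 4.

4


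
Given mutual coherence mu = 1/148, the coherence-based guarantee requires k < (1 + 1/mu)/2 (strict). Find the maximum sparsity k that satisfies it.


1/mu = 148.
1 + 1/mu = 149.
(1 + 1/mu)/2 = 74.5 is not an integer, so k_max = floor(74.5) = 74.

74


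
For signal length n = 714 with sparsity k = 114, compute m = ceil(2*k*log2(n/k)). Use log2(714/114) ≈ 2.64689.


log2(n/k) = log2(714/114) ≈ 2.64689.
2*k*log2(n/k) ≈ 2*114*2.64689 = 603.49092.
m = ceil(603.49092) = 604.

604


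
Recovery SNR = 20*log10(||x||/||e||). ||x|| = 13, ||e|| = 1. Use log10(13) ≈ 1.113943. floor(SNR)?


||x||/||e|| = 13/1 = 13.
log10(13) ≈ 1.113943.
20*log10(||x||/||e||) ≈ 20*1.113943 = 22.27886.
floor(22.27886) = 22.

22


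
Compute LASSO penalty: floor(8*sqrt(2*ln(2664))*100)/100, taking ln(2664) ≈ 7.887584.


ln(2664) ≈ 7.887584.
2*ln(n) ≈ 15.775168.
sqrt(2*ln(n)) ≈ sqrt(15.775168) ≈ 3.971797.
lambda ≈ 8*3.971797 = 31.774376.
floor(lambda*100)/100 = 31.77.

31.77


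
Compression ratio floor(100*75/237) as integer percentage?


100*m/n = 100*75/237 ≈ 31.6456.
floor = 31.

31


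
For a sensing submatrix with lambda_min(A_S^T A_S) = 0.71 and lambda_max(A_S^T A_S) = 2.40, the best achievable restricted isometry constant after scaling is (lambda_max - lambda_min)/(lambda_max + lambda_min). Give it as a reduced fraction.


lambda_max - lambda_min = 2.40 - 0.71 = 1.69.
lambda_max + lambda_min = 2.40 + 0.71 = 3.11.
delta = 1.69/3.11 = 169/311.

169/311


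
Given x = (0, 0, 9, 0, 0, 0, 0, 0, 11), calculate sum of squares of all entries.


Non-zero entries: [(2, 9), (8, 11)]
Squares: [81, 121]
||x||_2^2 = sum = 202.

202


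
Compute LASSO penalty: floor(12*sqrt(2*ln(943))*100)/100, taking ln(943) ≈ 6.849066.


ln(943) ≈ 6.849066.
2*ln(n) ≈ 13.698132.
sqrt(2*ln(n)) ≈ sqrt(13.698132) ≈ 3.701099.
lambda ≈ 12*3.701099 = 44.413188.
floor(lambda*100)/100 = 44.41.

44.41


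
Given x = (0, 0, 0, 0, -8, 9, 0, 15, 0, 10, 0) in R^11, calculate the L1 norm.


Non-zero entries: [(4, -8), (5, 9), (7, 15), (9, 10)]
Absolute values: [8, 9, 15, 10]
||x||_1 = sum = 42.

42


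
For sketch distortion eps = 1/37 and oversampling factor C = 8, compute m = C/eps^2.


1/eps = 37.
(1/eps)^2 = 1369.
m = 8*1369 = 10952.

10952


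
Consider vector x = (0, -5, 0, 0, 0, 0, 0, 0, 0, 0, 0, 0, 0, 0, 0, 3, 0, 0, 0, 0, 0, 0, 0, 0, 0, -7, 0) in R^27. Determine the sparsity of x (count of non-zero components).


Non-zero positions: [1, 15, 25].
Sparsity = 3.

3


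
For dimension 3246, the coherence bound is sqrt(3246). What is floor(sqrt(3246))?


56^2 = 3136 <= 3246 < 3249 = 57^2, so 56 <= sqrt(3246) < 57.
floor(sqrt(3246)) = 56.

56


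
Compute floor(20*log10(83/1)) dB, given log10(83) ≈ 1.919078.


||x||/||e|| = 83/1 = 83.
log10(83) ≈ 1.919078.
20*log10(||x||/||e||) ≈ 20*1.919078 = 38.38156.
floor(38.38156) = 38.

38


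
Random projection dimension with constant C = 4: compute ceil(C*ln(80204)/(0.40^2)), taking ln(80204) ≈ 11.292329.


ln(80204) ≈ 11.292329.
eps^2 = 0.40^2 = 0.16.
C*ln(N)/eps^2 ≈ 4*11.292329/0.16 ≈ 282.3082.
m = ceil(282.3082) = 283.

283


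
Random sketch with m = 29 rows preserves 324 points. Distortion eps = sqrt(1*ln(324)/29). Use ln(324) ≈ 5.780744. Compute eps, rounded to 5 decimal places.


ln(324) ≈ 5.780744.
1*ln(N)/m ≈ 1*5.780744/29 ≈ 0.199336.
eps = sqrt(0.199336) ≈ 0.4464706 ≈ 0.44647.

0.44647


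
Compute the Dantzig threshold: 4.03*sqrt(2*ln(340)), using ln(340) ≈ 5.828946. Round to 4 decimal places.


ln(340) ≈ 5.828946.
2*ln(n) ≈ 11.657892.
sqrt(2*ln(n)) ≈ sqrt(11.657892) ≈ 3.414366.
threshold ≈ 4.03*3.414366 = 13.75989498 ≈ 13.7599.

13.7599


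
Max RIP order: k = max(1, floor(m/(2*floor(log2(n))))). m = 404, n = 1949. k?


floor(log2(1949)) = 10.
2*10 = 20.
m/(2*floor(log2(n))) = 404/20 ≈ 20.2.
floor = 20.
k = max(1, 20) = 20.

20


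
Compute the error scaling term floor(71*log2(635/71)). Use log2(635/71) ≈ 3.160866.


log2(n/k) = log2(635/71) ≈ 3.160866.
k*log2(n/k) ≈ 71*3.160866 = 224.421486.
floor(224.421486) = 224.

224


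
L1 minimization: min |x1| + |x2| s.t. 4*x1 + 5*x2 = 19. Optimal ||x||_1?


Axis intercepts:
  x1 = 19/4, x2 = 0: L1 = 19/4
  x1 = 0, x2 = 19/5: L1 = 19/5
x* = (0, 19/5)
||x*||_1 = 19/5.

19/5


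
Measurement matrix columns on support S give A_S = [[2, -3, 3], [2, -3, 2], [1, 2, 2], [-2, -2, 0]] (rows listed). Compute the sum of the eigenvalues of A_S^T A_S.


Sum of eigenvalues of A_S^T A_S = trace(A_S^T A_S) = sum of squared column norms of A_S.
A_S^T A_S diagonal: [13, 26, 17].
trace = 13 + 26 + 17 = 56.

56


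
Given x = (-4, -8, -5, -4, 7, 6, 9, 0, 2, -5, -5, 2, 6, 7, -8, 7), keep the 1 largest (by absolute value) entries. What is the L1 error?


Sorted |x_i| descending: [9, 8, 8, 7, 7, 7, 6, 6, 5, 5, 5, 4, 4, 2, 2, 0]
Keep top 1: [9]
Tail entries: [8, 8, 7, 7, 7, 6, 6, 5, 5, 5, 4, 4, 2, 2, 0]
L1 error = sum of tail = 76.

76


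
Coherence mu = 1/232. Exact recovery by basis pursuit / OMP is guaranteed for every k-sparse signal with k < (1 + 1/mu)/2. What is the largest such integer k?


1/mu = 232.
1 + 1/mu = 233.
(1 + 1/mu)/2 = 116.5 is not an integer, so k_max = floor(116.5) = 116.

116


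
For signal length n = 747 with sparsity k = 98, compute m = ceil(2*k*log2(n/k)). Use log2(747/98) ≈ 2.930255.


log2(n/k) = log2(747/98) ≈ 2.930255.
2*k*log2(n/k) ≈ 2*98*2.930255 = 574.32998.
m = ceil(574.32998) = 575.

575


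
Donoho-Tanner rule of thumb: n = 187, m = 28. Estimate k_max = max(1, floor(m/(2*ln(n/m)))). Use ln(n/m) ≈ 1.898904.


n/m = 187/28.
ln(n/m) ≈ 1.898904.
2*ln(n/m) ≈ 3.797808.
m/(2*ln(n/m)) ≈ 28/3.797808 ≈ 7.3727.
floor = 7.
k_max = max(1, 7) = 7.

7


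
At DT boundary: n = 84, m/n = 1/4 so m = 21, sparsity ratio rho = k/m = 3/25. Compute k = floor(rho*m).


m = 1/4*84 = 21.
rho = 3/25.
rho*m = 3/25*21 = 2.52.
k = floor(2.52) = 2.

2


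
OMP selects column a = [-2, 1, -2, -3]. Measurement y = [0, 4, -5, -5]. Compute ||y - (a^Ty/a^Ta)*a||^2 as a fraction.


a^T a = 18.
a^T y = 29.
coeff = 29/18 = 29/18.
||r||^2 = 347/18.

347/18


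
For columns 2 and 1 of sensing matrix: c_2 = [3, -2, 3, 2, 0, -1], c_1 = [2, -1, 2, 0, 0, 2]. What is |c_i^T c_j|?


Inner product: 3*2 + -2*-1 + 3*2 + 2*0 + 0*0 + -1*2
Products: [6, 2, 6, 0, 0, -2]
Sum = 12.
|dot| = 12.

12


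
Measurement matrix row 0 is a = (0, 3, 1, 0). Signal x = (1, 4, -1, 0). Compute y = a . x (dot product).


Non-zero terms: ['0*1', '3*4', '1*-1']
Products: [0, 12, -1]
y = sum = 11.

11


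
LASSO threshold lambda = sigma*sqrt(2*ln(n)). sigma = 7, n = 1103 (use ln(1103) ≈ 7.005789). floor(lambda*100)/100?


ln(1103) ≈ 7.005789.
2*ln(n) ≈ 14.011578.
sqrt(2*ln(n)) ≈ sqrt(14.011578) ≈ 3.743204.
lambda ≈ 7*3.743204 = 26.202428.
floor(lambda*100)/100 = 26.20.

26.20


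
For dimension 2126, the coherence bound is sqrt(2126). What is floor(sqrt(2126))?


46^2 = 2116 <= 2126 < 2209 = 47^2, so 46 <= sqrt(2126) < 47.
floor(sqrt(2126)) = 46.

46


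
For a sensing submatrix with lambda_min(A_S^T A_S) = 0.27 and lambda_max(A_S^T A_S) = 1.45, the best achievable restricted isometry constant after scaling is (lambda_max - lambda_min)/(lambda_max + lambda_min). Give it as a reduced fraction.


lambda_max - lambda_min = 1.45 - 0.27 = 1.18.
lambda_max + lambda_min = 1.45 + 0.27 = 1.72.
delta = 1.18/1.72 = 118/172 = 59/86.

59/86


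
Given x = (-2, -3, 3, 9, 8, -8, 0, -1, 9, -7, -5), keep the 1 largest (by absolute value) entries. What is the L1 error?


Sorted |x_i| descending: [9, 9, 8, 8, 7, 5, 3, 3, 2, 1, 0]
Keep top 1: [9]
Tail entries: [9, 8, 8, 7, 5, 3, 3, 2, 1, 0]
L1 error = sum of tail = 46.

46


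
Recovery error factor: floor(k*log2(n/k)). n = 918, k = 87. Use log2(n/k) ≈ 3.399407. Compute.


log2(n/k) = log2(918/87) ≈ 3.399407.
k*log2(n/k) ≈ 87*3.399407 = 295.748409.
floor(295.748409) = 295.

295


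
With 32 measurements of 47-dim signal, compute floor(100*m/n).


100*m/n = 100*32/47 ≈ 68.0851.
floor = 68.

68


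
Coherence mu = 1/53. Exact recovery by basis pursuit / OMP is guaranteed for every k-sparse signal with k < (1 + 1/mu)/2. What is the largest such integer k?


1/mu = 53.
1 + 1/mu = 54.
(1 + 1/mu)/2 = 27 is an integer and the inequality is strict, so k_max = 27 - 1 = 26.

26


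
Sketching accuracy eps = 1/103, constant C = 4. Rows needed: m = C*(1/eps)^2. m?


1/eps = 103.
(1/eps)^2 = 10609.
m = 4*10609 = 42436.

42436


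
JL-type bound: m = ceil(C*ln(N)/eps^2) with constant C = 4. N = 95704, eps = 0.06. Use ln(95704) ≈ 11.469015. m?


ln(95704) ≈ 11.469015.
eps^2 = 0.06^2 = 0.0036.
C*ln(N)/eps^2 ≈ 4*11.469015/0.0036 ≈ 12743.35.
m = ceil(12743.35) = 12744.

12744


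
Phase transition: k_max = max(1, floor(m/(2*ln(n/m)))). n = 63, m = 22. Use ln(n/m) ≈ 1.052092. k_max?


n/m = 63/22.
ln(n/m) ≈ 1.052092.
2*ln(n/m) ≈ 2.104184.
m/(2*ln(n/m)) ≈ 22/2.104184 ≈ 10.4554.
floor = 10.
k_max = max(1, 10) = 10.

10


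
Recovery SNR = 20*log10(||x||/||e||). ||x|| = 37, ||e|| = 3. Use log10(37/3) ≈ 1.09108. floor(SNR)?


||x||/||e|| = 37/3.
log10(37/3) ≈ 1.09108.
20*log10(||x||/||e||) ≈ 20*1.09108 = 21.8216.
floor(21.8216) = 21.

21


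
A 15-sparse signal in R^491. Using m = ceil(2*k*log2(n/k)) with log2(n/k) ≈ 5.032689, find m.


log2(n/k) = log2(491/15) ≈ 5.032689.
2*k*log2(n/k) ≈ 2*15*5.032689 = 150.98067.
m = ceil(150.98067) = 151.

151


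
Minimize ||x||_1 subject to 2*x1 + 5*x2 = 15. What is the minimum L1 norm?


Axis intercepts:
  x1 = 15/2, x2 = 0: L1 = 15/2
  x1 = 0, x2 = 3: L1 = 3
x* = (0, 3)
||x*||_1 = 3.

3


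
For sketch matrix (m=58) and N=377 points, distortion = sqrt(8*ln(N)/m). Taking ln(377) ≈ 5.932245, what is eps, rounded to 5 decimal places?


ln(377) ≈ 5.932245.
8*ln(N)/m ≈ 8*5.932245/58 ≈ 0.81824069.
eps = sqrt(0.81824069) ≈ 0.9045666 ≈ 0.90457.

0.90457


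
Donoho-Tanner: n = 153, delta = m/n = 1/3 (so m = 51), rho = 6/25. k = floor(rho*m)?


m = 1/3*153 = 51.
rho = 6/25.
rho*m = 6/25*51 = 12.24.
k = floor(12.24) = 12.

12


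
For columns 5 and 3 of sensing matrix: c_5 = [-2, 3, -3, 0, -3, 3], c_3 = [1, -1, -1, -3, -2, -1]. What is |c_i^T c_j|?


Inner product: -2*1 + 3*-1 + -3*-1 + 0*-3 + -3*-2 + 3*-1
Products: [-2, -3, 3, 0, 6, -3]
Sum = 1.
|dot| = 1.

1


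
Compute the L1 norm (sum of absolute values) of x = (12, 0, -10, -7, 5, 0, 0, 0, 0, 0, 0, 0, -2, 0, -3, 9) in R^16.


Non-zero entries: [(0, 12), (2, -10), (3, -7), (4, 5), (12, -2), (14, -3), (15, 9)]
Absolute values: [12, 10, 7, 5, 2, 3, 9]
||x||_1 = sum = 48.

48


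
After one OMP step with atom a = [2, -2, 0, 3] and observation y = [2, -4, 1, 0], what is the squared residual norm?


a^T a = 17.
a^T y = 12.
coeff = 12/17 = 12/17.
||r||^2 = 213/17.

213/17


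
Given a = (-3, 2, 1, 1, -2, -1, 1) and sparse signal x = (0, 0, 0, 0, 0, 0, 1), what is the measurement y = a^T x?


Non-zero terms: ['1*1']
Products: [1]
y = sum = 1.

1


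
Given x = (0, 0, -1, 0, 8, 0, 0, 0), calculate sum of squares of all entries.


Non-zero entries: [(2, -1), (4, 8)]
Squares: [1, 64]
||x||_2^2 = sum = 65.

65
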